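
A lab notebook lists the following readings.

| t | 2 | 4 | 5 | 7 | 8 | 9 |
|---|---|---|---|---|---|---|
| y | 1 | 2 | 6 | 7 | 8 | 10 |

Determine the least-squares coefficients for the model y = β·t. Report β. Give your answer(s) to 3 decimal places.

Entries of AᵀA: Σt·t = 239.
Moment sums: Σt·y = 243.
Normal equations: [[239]]·[β]ᵀ = [243]ᵀ.
β = 243/239 = 1.01674.

β = 1.017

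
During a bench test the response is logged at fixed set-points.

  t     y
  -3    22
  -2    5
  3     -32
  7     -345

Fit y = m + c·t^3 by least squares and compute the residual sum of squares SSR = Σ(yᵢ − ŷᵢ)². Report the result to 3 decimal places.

SSR = 2.874

The normal system XᵀX·[m, c]ᵀ = Xᵀy is [[4, 335]; [335, 119171]]·[m, c]ᵀ = [-350, -119833]ᵀ.
Δ = 4·119171 − 335² = 364459.
m = ((-350)·119171 − 335·(-119833))/364459 = -1565795/364459; c = (4·(-119833) − 335·(-350))/364459 = -362082/364459.
Residuals: -192321/364459, 491434/364459, -320679/364459, 21566/364459; SSR = 1047566/364459.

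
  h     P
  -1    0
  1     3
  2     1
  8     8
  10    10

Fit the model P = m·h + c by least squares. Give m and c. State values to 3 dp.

The normal equations are: 170·m + 20·c = 169;  20·m + 5·c = 22.
Δ = 170·5 − 20² = 450.
m = (169·5 − 20·22)/450 = 9/10; c = (170·22 − 20·169)/450 = 4/5.

m = 0.900, c = 0.800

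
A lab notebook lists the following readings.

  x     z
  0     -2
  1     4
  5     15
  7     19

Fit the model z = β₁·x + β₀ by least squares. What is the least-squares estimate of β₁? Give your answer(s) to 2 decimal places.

The normal equations are: 75·β₁ + 13·β₀ = 212;  13·β₁ + 4·β₀ = 36.
(Σx·x = 75, Σx = 13, Σ1 = 4, Σx·z = 212, Σz = 36.)
Eliminating β₀: 4·(row 1) − 13·(row 2) gives 131·β₁ = 4·212 − 13·36 = 380, so β₁ = 380/131.
Then β₀ = (36 − 13·(380/131))/4 = -56/131.

β₁ = 2.90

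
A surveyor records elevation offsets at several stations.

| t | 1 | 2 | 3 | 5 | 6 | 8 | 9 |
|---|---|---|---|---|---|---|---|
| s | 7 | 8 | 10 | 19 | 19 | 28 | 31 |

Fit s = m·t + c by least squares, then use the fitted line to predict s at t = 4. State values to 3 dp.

ŝ = 14.734

The normal system XᵀX·[m, c]ᵀ = Xᵀs is [[220, 34]; [34, 7]]·[m, c]ᵀ = [765, 122]ᵀ.
Determinant 220·7 − 34² = 384.
m = (765·7 − 34·122)/384 = 1207/384; c = (220·122 − 34·765)/384 = 415/192.
At t = 4: ŝ = (1207/384)·(4) + (415/192)·(1) = 943/64.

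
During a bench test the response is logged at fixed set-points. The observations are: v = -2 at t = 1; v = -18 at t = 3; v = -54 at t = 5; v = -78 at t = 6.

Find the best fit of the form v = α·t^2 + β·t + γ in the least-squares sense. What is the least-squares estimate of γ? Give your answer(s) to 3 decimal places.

Setting ∂/∂α … = 0 gives: 2003·α + 369·β + 71·γ = -4322;  369·α + 71·β + 15·γ = -794;  71·α + 15·β + 4·γ = -152.
(Σt^2·t^2 = 2003, Σt^2·t = 369, Σt^2 = 71, Σt·t = 71, Σt = 15, Σ1 = 4, Σt^2·v = -4322, Σt·v = -794, Σv = -152.)
Inverting the 3×3 Gram matrix, [α, β, γ]ᵀ = [-469/199, 245/199, -156/199]ᵀ.

γ = -0.784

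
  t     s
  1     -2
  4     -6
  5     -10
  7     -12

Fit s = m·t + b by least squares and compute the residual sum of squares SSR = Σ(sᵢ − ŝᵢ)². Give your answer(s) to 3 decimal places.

Setting ∂/∂m … = 0 gives: 91·m + 17·b = -160;  17·m + 4·b = -30.
det = 91·4 − 17² = 75.
m = ((-160)·4 − 17·(-30))/75 = -26/15; b = (91·(-30) − 17·(-160))/75 = -2/15.
Residuals: -2/15, 16/15, -6/5, 4/15; SSR = 8/3.

SSR = 2.667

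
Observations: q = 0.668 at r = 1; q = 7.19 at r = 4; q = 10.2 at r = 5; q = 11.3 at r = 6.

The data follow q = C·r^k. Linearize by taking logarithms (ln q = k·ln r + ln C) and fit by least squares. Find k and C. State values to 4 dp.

k = 1.6347, C = 0.6856

Let Y = ln q. Fitting Y = k·ln r + ln C by least squares:
AᵀA = [[7.7225, 4.7875]; [4.7875, 4]], rhs = [10.8171, 6.3164]ᵀ  (here Σln r = 4.7875, Σ(ln r)² = 7.7225, Σln q = 6.3164, Σln r·ln q = 10.8171).
Slope k = (n·Σln r·ln q − Σln r·Σln q)/(n·Σ(ln r)² − (Σln r)²) = (4·10.8171 − 4.7875·6.3164)/7.9699 = 1.63474; ln C = (Σln q − k·Σln r)/n = -0.37747, so C = exp(-0.37747) = 0.68560.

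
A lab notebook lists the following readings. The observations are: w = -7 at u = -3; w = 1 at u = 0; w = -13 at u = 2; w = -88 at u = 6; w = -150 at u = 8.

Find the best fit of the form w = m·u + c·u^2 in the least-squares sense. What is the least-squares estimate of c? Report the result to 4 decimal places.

Forming MᵀM = [[113, 709]; [709, 5489]] and Mᵀw = [-1733, -12883]ᵀ gives MᵀM·[m, c]ᵀ = Mᵀw.
Eliminating c: 5489·(row 1) − 709·(row 2) gives 117576·m = 5489·(-1733) − 709·(-12883) = -378390, so m = -63065/19596.
Then c = ((-12883) − 709·(-63065/19596))/5489 = -37847/19596.

c = -1.9314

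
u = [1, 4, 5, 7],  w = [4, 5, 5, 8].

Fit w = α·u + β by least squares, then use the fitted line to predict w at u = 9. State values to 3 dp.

The normal equations are: 91·α + 17·β = 105;  17·α + 4·β = 22.
(Σu·u = 91, Σu = 17, Σ1 = 4, Σu·w = 105, Σw = 22.)
Δ = 91·4 − 17² = 75.
α = (105·4 − 17·22)/75 = 46/75; β = (91·22 − 17·105)/75 = 217/75.
At u = 9: ŵ = (46/75)·(9) + (217/75)·(1) = 631/75.

ŵ = 8.413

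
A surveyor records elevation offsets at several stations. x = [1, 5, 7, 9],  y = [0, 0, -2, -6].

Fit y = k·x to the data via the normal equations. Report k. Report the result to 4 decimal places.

k = -0.4359

Entries of AᵀA: Σx·x = 156.
Right-hand side: Σx·y = -68.
k = (-68)/156 = -0.435897.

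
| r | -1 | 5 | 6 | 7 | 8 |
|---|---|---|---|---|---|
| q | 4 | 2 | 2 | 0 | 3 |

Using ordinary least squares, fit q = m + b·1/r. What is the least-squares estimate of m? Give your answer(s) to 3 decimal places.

Forming MᵀM = [[5, -307/840]; [-307/840, 778849/705600]] and Mᵀq = [11, -347/120]ᵀ gives MᵀM·[m, b]ᵀ = Mᵀq.
Δ = 5·(778849/705600) − (-307/840)² = 949999/176400.
m = (11·(778849/705600) − (-307/840)·(-347/120))/(949999/176400) = 1955409/949999; b = (5·(-347/120) − (-307/840)·11)/(949999/176400) = -1841280/949999.

m = 2.058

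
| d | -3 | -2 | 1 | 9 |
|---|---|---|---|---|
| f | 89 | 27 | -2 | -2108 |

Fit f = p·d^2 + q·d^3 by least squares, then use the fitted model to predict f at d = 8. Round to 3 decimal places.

f̂ = -1474.160

Compute the Gram sums: Σd^2·d^2 = 6659, Σd^2·d^3 = 58775, Σd^3·d^3 = 532235.
For Aᵀf: Σd^2·f = -169841, Σd^3·f = -1539353.
Determinant 6659·532235 − 58775² = 89652240.
p = ((-169841)·532235 − 58775·(-1539353))/89652240 = 1335799/1494204; q = (6659·(-1539353) − 58775·(-169841))/89652240 = -22345571/7471020.
At d = 8: f̂ = (1335799/1494204)·(64) + (-22345571/7471020)·(512) = -2753369168/1867755.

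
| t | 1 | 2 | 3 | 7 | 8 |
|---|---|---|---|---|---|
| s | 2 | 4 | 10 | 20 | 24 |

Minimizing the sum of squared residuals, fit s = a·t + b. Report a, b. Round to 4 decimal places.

Sums needed: Σt·t = 127, Σt = 21, Σ1 = 5.
Moment sums: Σt·s = 372, Σs = 60.
Δ = 127·5 − 21² = 194.
a = (372·5 − 21·60)/194 = 300/97; b = (127·60 − 21·372)/194 = -96/97.

a = 3.0928, b = -0.9897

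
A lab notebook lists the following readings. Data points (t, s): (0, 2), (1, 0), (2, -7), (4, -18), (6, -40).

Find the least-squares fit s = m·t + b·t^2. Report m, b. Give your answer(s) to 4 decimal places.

m = -0.6783, b = -0.9942

Setting ∂/∂m … = 0 gives: 57·m + 289·b = -326;  289·m + 1569·b = -1756.
Eliminating b: 1569·(row 1) − 289·(row 2) gives 5912·m = 1569·(-326) − 289·(-1756) = -4010, so m = -2005/2956.
Then b = ((-1756) − 289·(-2005/2956))/1569 = -2939/2956.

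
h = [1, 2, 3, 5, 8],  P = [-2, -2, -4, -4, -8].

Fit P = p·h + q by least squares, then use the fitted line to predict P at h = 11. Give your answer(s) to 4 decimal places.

P̂ = -10.0779

With design matrix X, XᵀX = [[103, 19]; [19, 5]] and XᵀP = [-102, -20]ᵀ.
Eliminating q: 5·(row 1) − 19·(row 2) gives 154·p = 5·(-102) − 19·(-20) = -130, so p = -65/77.
Then q = ((-20) − 19·(-65/77))/5 = -61/77.
At h = 11: P̂ = (-65/77)·(11) + (-61/77)·(1) = -776/77.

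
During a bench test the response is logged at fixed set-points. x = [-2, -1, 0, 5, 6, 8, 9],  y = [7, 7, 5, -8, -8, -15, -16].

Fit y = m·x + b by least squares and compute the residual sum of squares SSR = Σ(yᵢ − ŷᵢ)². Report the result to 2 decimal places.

Sums needed: Σx·x = 211, Σx = 25, Σ1 = 7.
Moment sums: Σx·y = -373, Σy = -28.
So MᵀM·[m, b]ᵀ = Mᵀy: [[211, 25]; [25, 7]]·[m, b]ᵀ = [-373, -28]ᵀ.
Δ = 211·7 − 25² = 852.
m = ((-373)·7 − 25·(-28))/852 = -637/284; b = (211·(-28) − 25·(-373))/852 = 1139/284.
Residuals: -425/284, 53/71, 281/284, -113/142, 411/284, -303/284, 25/142; SSR = 2179/284.

SSR = 7.67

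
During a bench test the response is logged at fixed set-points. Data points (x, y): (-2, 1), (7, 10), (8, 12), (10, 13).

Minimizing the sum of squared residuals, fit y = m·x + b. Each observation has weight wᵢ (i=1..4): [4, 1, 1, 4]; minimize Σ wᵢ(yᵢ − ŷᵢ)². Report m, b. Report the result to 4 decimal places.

Forming AᵀWA = [[529, 47]; [47, 10]] and AᵀWy = [678, 78]ᵀ gives AᵀWA·[m, b]ᵀ = AᵀWy.
Δ = 529·10 − 47² = 3081.
m = (678·10 − 47·78)/3081 = 1038/1027; b = (529·78 − 47·678)/3081 = 3132/1027.

m = 1.0107, b = 3.0497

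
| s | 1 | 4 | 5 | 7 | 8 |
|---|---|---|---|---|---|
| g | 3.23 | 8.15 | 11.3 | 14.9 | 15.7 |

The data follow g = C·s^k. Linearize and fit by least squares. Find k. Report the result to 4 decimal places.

k = 0.7730

With ln gᵢ as the transformed response and ln sᵢ as the regressor:
Σln s = 7.0211, Σ(ln s)² = 12.6227, Σln g = 11.1503, Σln s·ln g = 17.7937.
Equations: 12.6227·k + 7.0211·ln C = 17.7937;  7.0211·k + 5·ln C = 11.1503.
Δ = 12.6227·5 − (7.0211)² = 13.8181; k = (17.7937·5 − 7.0211·11.1503)/13.8181 = 0.77299, ln C = (12.6227·11.1503 − 7.0211·17.7937)/13.8181 = 1.14462.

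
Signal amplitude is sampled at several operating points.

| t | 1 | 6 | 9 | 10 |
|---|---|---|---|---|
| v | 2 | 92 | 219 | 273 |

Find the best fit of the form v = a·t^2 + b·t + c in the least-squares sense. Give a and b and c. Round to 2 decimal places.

a = 3.03, b = -3.17, c = 2.13

From the data, Σt^2·t^2 = 17858, Σt^2·t = 1946, Σt^2 = 218, Σt·t = 218, Σt = 26, Σ1 = 4.
And Σt^2·v = 48353, Σt·v = 5255, Σv = 586.
Normal equations: [[17858, 1946, 218]; [1946, 218, 26]; [218, 26, 4]]·[a, b, c]ᵀ = [48353, 5255, 586]ᵀ.
Inverting the 3×3 Gram matrix, [a, b, c]ᵀ = [6575/2172, -6887/2172, 771/362]ᵀ.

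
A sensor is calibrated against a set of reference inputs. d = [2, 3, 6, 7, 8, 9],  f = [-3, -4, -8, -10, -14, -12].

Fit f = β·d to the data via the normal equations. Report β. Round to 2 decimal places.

β = -1.47

From the data, Σd·d = 243.
And Σd·f = -356.
AᵀA·[β]ᵀ = Aᵀf becomes [[243]]·[β]ᵀ = [-356]ᵀ.
β = (-356)/243 = -1.46502.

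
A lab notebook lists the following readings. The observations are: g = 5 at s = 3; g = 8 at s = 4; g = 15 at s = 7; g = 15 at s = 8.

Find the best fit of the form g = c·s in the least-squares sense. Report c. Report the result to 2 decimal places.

c = 1.97

From the data, Σs·s = 138.
Right-hand side: Σs·g = 272.
c = 272/138 = 1.97101.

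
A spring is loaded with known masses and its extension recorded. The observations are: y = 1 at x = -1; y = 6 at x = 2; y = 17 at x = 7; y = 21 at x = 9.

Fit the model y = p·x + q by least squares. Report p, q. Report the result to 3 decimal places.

The normal system AᵀA·[p, q]ᵀ = Aᵀy is [[135, 17]; [17, 4]]·[p, q]ᵀ = [319, 45]ᵀ.
Eliminating q: 4·(row 1) − 17·(row 2) gives 251·p = 4·319 − 17·45 = 511, so p = 511/251.
Then q = (45 − 17·(511/251))/4 = 652/251.

p = 2.036, q = 2.598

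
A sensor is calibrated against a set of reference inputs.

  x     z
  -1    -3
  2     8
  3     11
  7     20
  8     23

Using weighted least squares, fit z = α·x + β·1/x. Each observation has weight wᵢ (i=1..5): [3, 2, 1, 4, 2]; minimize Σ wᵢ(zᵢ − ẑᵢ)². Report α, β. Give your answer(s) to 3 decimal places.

α = 2.882, β = 0.875

MᵀWM·[α, β]ᵀ = MᵀWz reads: 344·α + 12·β = 1002;  12·α + (52553/14112)·β = 3179/84.
(Σwᵢ·x·x = 344, Σwᵢ·x·1/x = 12, Σwᵢ·1/x·1/x = 52553/14112, Σwᵢ·x·z = 1002, Σwᵢ·1/x·z = 3179/84.)
Eliminating β: (52553/14112)·(row 1) − 12·(row 2) gives (2005763/1764)·α = (52553/14112)·1002 − 12·(3179/84) = 7708207/2352, so α = 23124621/8023052.
Then β = ((3179/84) − 12·(23124621/8023052))/(52553/14112) = 1754760/2005763.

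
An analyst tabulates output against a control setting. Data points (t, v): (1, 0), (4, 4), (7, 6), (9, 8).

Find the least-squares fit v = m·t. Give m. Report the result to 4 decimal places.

m = 0.8844

Setting ∂/∂m … = 0 gives: 147·m = 130.
m = 130/147 = 0.884354.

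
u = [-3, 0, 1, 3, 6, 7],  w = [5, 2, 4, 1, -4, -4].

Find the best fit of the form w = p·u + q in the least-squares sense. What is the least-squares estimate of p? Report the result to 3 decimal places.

p = -0.972

With design matrix X, XᵀX = [[104, 14]; [14, 6]] and Xᵀw = [-60, 4]ᵀ.
Determinant 104·6 − 14² = 428.
p = ((-60)·6 − 14·4)/428 = -104/107; q = (104·4 − 14·(-60))/428 = 314/107.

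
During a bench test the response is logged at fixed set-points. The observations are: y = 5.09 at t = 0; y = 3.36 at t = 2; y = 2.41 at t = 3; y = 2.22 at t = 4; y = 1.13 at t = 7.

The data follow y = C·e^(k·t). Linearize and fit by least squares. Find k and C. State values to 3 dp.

Taking logs, ln y = k·t + ln C, so regress ln y on t.
Over the data: Σt = 16.0000, Σ(t)² = 78.0000, Σln y = 4.6386, Σt·ln y = 9.1083.
Normal system: [[78.0000, 16.0000]; [16.0000, 5]]·[k, ln C]ᵀ = [9.1083, 4.6386]ᵀ.
Slope k = (n·Σt·ln y − Σt·Σln y)/(n·Σ(t)² − (Σt)²) = (5·9.1083 − 16.0000·4.6386)/134.0000 = -0.21400; ln C = (Σln y − k·Σt)/n = 1.61250, so C = exp(1.61250) = 5.01535.

k = -0.214, C = 5.015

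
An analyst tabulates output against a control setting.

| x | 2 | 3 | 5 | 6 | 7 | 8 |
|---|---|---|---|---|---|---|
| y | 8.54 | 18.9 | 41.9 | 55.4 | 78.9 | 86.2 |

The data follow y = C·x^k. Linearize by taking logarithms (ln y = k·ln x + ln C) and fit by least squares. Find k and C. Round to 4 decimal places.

k = 1.6798, C = 2.7981

Let Y = ln y. Fitting Y = k·ln x + ln C by least squares:
XᵀX = [[15.5987, 9.2183]; [9.2183, 6]], rhs = [35.6880, 21.6586]ᵀ  (here Σln x = 9.2183, Σ(ln x)² = 15.5987, Σln y = 21.6586, Σln x·ln y = 35.6880).
Δ = 15.5987·6 − (9.2183)² = 8.6152; k = (35.6880·6 − 9.2183·21.6586)/8.6152 = 1.67980, ln C = (15.5987·21.6586 − 9.2183·35.6880)/8.6152 = 1.02895, so C = exp(1.02895) = 2.79813.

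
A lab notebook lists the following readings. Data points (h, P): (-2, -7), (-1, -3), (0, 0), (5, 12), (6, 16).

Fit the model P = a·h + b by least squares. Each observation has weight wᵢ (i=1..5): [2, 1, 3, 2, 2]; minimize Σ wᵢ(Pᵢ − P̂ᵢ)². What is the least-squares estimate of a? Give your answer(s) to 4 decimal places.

a = 2.7101

Compute the Gram sums: Σwᵢ·h·h = 131, Σwᵢ·h = 17, Σwᵢ·1 = 10.
Moment sums: Σwᵢ·h·P = 343, Σwᵢ·P = 39.
So MᵀWM·[a, b]ᵀ = MᵀWP: [[131, 17]; [17, 10]]·[a, b]ᵀ = [343, 39]ᵀ.
det = 131·10 − 17² = 1021.
a = (343·10 − 17·39)/1021 = 2767/1021; b = (131·39 − 17·343)/1021 = -722/1021.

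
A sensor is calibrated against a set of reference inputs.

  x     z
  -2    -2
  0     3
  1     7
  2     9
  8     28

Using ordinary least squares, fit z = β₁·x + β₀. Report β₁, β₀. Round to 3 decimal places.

β₁ = 3.028, β₀ = 3.549

Entries of MᵀM: Σx·x = 73, Σx = 9, Σ1 = 5.
And Σx·z = 253, Σz = 45.
So MᵀM·[β₁, β₀]ᵀ = Mᵀz: [[73, 9]; [9, 5]]·[β₁, β₀]ᵀ = [253, 45]ᵀ.
Determinant 73·5 − 9² = 284.
β₁ = (253·5 − 9·45)/284 = 215/71; β₀ = (73·45 − 9·253)/284 = 252/71.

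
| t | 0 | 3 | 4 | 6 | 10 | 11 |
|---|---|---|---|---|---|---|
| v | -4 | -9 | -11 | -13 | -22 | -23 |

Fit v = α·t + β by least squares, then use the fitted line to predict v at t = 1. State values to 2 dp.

v̂ = -5.45

AᵀA·[α, β]ᵀ = Aᵀv reads: 282·α + 34·β = -622;  34·α + 6·β = -82.
(Σt·t = 282, Σt = 34, Σ1 = 6, Σt·v = -622, Σv = -82.)
Eliminating β: 6·(row 1) − 34·(row 2) gives 536·α = 6·(-622) − 34·(-82) = -944, so α = -118/67.
Then β = ((-82) − 34·(-118/67))/6 = -247/67.
At t = 1: v̂ = (-118/67)·(1) + (-247/67)·(1) = -365/67.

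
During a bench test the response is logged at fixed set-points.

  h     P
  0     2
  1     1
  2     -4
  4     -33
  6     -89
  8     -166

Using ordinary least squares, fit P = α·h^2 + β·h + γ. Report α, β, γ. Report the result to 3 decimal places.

Sums needed: Σh^2·h^2 = 5665, Σh^2·h = 801, Σh^2 = 121, Σh·h = 121, Σh = 21, Σ1 = 6.
And Σh^2·P = -14371, Σh·P = -2001, ΣP = -289.
So XᵀX·[α, β, γ]ᵀ = XᵀP: [[5665, 801, 121]; [801, 121, 21]; [121, 21, 6]]·[α, β, γ]ᵀ = [-14371, -2001, -289]ᵀ.
Inverting the 3×3 Gram matrix, [α, β, γ]ᵀ = [-19349/6404, 101841/32020, 13071/8005]ᵀ.

α = -3.021, β = 3.181, γ = 1.633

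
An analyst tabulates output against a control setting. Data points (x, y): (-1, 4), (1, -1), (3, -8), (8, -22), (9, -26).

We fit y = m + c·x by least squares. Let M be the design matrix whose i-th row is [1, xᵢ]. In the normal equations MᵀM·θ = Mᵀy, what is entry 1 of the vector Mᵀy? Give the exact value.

-53

Entry 1 ↔ basis 1, so (Mᵀy)_{1} = Σᵢ yᵢ = (1)·(4) + (1)·(-1) + (1)·(-8) + (1)·(-22) + (1)·(-26) = -53.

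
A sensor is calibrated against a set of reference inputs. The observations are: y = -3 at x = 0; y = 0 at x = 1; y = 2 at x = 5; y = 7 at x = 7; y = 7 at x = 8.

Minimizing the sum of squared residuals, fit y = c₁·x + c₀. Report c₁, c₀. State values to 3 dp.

c₁ = 1.189, c₀ = -2.394

Entries of MᵀM: Σx·x = 139, Σx = 21, Σ1 = 5.
Moment sums: Σx·y = 115, Σy = 13.
Determinant 139·5 − 21² = 254.
c₁ = (115·5 − 21·13)/254 = 151/127; c₀ = (139·13 − 21·115)/254 = -304/127.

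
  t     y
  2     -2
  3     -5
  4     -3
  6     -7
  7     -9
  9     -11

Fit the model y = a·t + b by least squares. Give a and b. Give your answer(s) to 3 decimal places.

From the data, Σt·t = 195, Σt = 31, Σ1 = 6.
For Xᵀy: Σt·y = -235, Σy = -37.
Normal equations: [[195, 31]; [31, 6]]·[a, b]ᵀ = [-235, -37]ᵀ.
Eliminating b: 6·(row 1) − 31·(row 2) gives 209·a = 6·(-235) − 31·(-37) = -263, so a = -263/209.
Then b = ((-37) − 31·(-263/209))/6 = 70/209.

a = -1.258, b = 0.335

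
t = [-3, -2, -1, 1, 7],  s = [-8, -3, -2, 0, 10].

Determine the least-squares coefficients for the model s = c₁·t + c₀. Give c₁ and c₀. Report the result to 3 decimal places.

Entries of AᵀA: Σt·t = 64, Σt = 2, Σ1 = 5.
For Aᵀs: Σt·s = 102, Σs = -3.
Eliminating c₀: 5·(row 1) − 2·(row 2) gives 316·c₁ = 5·102 − 2·(-3) = 516, so c₁ = 129/79.
Then c₀ = ((-3) − 2·(129/79))/5 = -99/79.

c₁ = 1.633, c₀ = -1.253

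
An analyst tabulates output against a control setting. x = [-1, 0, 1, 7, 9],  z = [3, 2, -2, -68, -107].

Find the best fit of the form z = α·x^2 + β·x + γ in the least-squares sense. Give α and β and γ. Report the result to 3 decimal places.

The normal system MᵀM·[α, β, γ]ᵀ = Mᵀz is [[8964, 1072, 132]; [1072, 132, 16]; [132, 16, 5]]·[α, β, γ]ᵀ = [-11998, -1444, -172]ᵀ.
Solving the 3×3 system (Gaussian elimination) gives α = -13787/12962, β = -16255/6481, γ = 11058/6481.

α = -1.064, β = -2.508, γ = 1.706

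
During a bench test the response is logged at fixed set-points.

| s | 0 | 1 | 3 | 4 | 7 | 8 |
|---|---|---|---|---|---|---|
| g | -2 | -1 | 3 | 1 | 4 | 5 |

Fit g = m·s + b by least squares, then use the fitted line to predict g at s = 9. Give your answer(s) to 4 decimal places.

Entries of MᵀM: Σs·s = 139, Σs = 23, Σ1 = 6.
Moment sums: Σs·g = 80, Σg = 10.
Δ = 139·6 − 23² = 305.
m = (80·6 − 23·10)/305 = 50/61; b = (139·10 − 23·80)/305 = -90/61.
At s = 9: ĝ = (50/61)·(9) + (-90/61)·(1) = 360/61.

ĝ = 5.9016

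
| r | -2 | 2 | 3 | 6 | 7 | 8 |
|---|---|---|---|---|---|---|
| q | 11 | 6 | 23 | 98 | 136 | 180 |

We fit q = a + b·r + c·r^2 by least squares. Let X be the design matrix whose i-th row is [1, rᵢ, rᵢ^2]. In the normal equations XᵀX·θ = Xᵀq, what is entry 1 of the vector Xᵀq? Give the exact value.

454

Entry 1 ↔ basis 1, so (Xᵀq)_{1} = Σᵢ qᵢ = (1)·(11) + (1)·(6) + (1)·(23) + (1)·(98) + (1)·(136) + (1)·(180) = 454.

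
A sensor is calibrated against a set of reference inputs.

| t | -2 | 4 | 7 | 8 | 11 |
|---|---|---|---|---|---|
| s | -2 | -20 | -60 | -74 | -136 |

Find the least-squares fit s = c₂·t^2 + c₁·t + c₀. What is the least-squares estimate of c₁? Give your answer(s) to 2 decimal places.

Entries of AᵀA: Σt^2·t^2 = 21410, Σt^2·t = 2242, Σt^2 = 254, Σt·t = 254, Σt = 28, Σ1 = 5.
Moment sums: Σt^2·s = -24460, Σt·s = -2584, Σs = -292.
Inverting the 3×3 Gram matrix, [c₂, c₁, c₀]ᵀ = [-32927/32316, -12601/10772, -1433/16158]ᵀ.

c₁ = -1.17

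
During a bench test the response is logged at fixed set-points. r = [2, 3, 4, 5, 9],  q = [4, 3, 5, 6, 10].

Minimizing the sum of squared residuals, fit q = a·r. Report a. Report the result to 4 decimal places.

XᵀX·[a]ᵀ = Xᵀq reads: 135·a = 157.
Hence a = 157 / 135 ≈ 1.16296.

a = 1.1630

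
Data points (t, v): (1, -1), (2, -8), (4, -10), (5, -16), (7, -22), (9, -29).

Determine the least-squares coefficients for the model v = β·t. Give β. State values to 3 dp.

Normal-equation sums: Σt·t = 176.
And Σt·v = -552.
Hence β = -552 / 176 ≈ -3.13636.

β = -3.136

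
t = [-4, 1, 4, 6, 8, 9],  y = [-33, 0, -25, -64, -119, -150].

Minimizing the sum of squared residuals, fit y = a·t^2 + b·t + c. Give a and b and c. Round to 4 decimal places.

From the data, Σt^2·t^2 = 12466, Σt^2·t = 1458, Σt^2 = 214, Σt·t = 214, Σt = 24, Σ1 = 6.
And Σt^2·y = -22998, Σt·y = -2654, Σy = -391.
So AᵀA·[a, b, c]ᵀ = Aᵀy: [[12466, 1458, 214]; [1458, 214, 24]; [214, 24, 6]]·[a, b, c]ᵀ = [-22998, -2654, -391]ᵀ.
Inverting the 3×3 Gram matrix, [a, b, c]ᵀ = [-617993/311894, 271757/311894, 314815/155947]ᵀ.

a = -1.9814, b = 0.8713, c = 2.0187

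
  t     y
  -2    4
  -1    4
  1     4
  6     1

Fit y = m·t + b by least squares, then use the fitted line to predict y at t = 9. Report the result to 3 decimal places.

ŷ = 0.092

Entries of MᵀM: Σt·t = 42, Σt = 4, Σ1 = 4.
And Σt·y = -2, Σy = 13.
Normal equations: [[42, 4]; [4, 4]]·[m, b]ᵀ = [-2, 13]ᵀ.
Determinant 42·4 − 4² = 152.
m = ((-2)·4 − 4·13)/152 = -15/38; b = (42·13 − 4·(-2))/152 = 277/76.
At t = 9: ŷ = (-15/38)·(9) + (277/76)·(1) = 7/76.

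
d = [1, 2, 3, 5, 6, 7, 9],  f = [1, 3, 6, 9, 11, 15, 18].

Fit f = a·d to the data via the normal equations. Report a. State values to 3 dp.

From the data, Σd·d = 205.
Right-hand side: Σd·f = 403.
XᵀX·[a]ᵀ = Xᵀf becomes [[205]]·[a]ᵀ = [403]ᵀ.
a = 403/205 = 1.96585.

a = 1.966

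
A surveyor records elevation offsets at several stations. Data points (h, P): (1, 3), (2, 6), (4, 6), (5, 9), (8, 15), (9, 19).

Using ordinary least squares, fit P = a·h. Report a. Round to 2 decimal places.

Normal-equation sums: Σh·h = 191.
Right-hand side: Σh·P = 375.
Normal equations: [[191]]·[a]ᵀ = [375]ᵀ.
a = 375/191 = 1.96335.

a = 1.96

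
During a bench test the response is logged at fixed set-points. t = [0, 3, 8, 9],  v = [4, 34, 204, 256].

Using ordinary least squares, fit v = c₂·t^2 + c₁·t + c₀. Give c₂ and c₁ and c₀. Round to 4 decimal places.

Sums needed: Σt^2·t^2 = 10738, Σt^2·t = 1268, Σt^2 = 154, Σt·t = 154, Σt = 20, Σ1 = 4.
For Aᵀv: Σt^2·v = 34098, Σt·v = 4038, Σv = 498.
So AᵀA·[c₂, c₁, c₀]ᵀ = Aᵀv: [[10738, 1268, 154]; [1268, 154, 20]; [154, 20, 4]]·[c₂, c₁, c₀]ᵀ = [34098, 4038, 498]ᵀ.
Inverting the 3×3 Gram matrix, [c₂, c₁, c₀]ᵀ = [3, 1, 4]ᵀ.

c₂ = 3.0000, c₁ = 1.0000, c₀ = 4.0000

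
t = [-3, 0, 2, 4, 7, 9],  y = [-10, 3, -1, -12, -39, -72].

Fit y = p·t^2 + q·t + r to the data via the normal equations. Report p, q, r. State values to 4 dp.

p = -0.9985, q = 0.8746, r = 1.8585

Entries of XᵀX: Σt^2·t^2 = 9315, Σt^2·t = 1117, Σt^2 = 159, Σt·t = 159, Σt = 19, Σ1 = 6.
Moment sums: Σt^2·y = -8029, Σt·y = -941, Σy = -131.
So XᵀX·[p, q, r]ᵀ = Xᵀy: [[9315, 1117, 159]; [1117, 159, 19]; [159, 19, 6]]·[p, q, r]ᵀ = [-8029, -941, -131]ᵀ.
Inverting the 3×3 Gram matrix, [p, q, r]ᵀ = [-29453/29496, 8599/9832, 27409/14748]ᵀ.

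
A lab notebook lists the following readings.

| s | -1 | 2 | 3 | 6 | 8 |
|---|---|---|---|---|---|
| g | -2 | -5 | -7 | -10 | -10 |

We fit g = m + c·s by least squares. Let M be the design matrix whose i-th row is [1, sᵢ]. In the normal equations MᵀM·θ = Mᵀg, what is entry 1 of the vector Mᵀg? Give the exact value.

Entry 1 ↔ basis 1, so (Mᵀg)_{1} = Σᵢ gᵢ = (1)·(-2) + (1)·(-5) + (1)·(-7) + (1)·(-10) + (1)·(-10) = -34.

-34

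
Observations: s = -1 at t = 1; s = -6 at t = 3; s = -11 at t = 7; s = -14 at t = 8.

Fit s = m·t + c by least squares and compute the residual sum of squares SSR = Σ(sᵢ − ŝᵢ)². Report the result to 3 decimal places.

Normal-equation sums: Σt·t = 123, Σt = 19, Σ1 = 4.
Moment sums: Σt·s = -208, Σs = -32.
Eliminating c: 4·(row 1) − 19·(row 2) gives 131·m = 4·(-208) − 19·(-32) = -224, so m = -224/131.
Then c = ((-32) − 19·(-224/131))/4 = 16/131.
Residuals: 77/131, -130/131, 111/131, -58/131; SSR = 294/131.

SSR = 2.244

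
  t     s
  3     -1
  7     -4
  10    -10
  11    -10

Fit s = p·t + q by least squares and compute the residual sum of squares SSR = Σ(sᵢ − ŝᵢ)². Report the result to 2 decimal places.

The normal system AᵀA·[p, q]ᵀ = Aᵀs is [[279, 31]; [31, 4]]·[p, q]ᵀ = [-241, -25]ᵀ.
Determinant 279·4 − 31² = 155.
p = ((-241)·4 − 31·(-25))/155 = -189/155; q = (279·(-25) − 31·(-241))/155 = 16/5.
Residuals: -84/155, 207/155, -156/155, 33/155; SSR = 486/155.

SSR = 3.14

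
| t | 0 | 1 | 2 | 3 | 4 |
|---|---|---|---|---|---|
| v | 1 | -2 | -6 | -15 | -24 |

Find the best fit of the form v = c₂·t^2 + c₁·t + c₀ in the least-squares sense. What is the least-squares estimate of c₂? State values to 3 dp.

c₂ = -1.214

Forming AᵀA = [[354, 100, 30]; [100, 30, 10]; [30, 10, 5]] and Aᵀv = [-545, -155, -46]ᵀ gives AᵀA·[c₂, c₁, c₀]ᵀ = Aᵀv.
Row-reducing yields c₂ = -17/14, c₁ = -101/70, c₀ = 34/35.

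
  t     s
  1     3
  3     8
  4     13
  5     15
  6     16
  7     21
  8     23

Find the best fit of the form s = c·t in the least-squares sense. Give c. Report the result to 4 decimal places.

c = 2.9050

From the data, Σt·t = 200.
For Mᵀs: Σt·s = 581.
c = 581/200 = 2.905.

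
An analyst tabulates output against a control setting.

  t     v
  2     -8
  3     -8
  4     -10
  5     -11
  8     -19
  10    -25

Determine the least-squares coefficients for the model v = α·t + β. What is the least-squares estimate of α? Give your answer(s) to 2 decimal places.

α = -2.22

XᵀX·[α, β]ᵀ = Xᵀv reads: 218·α + 32·β = -537;  32·α + 6·β = -81.
(Σt·t = 218, Σt = 32, Σ1 = 6, Σt·v = -537, Σv = -81.)
Eliminating β: 6·(row 1) − 32·(row 2) gives 284·α = 6·(-537) − 32·(-81) = -630, so α = -315/142.
Then β = ((-81) − 32·(-315/142))/6 = -237/142.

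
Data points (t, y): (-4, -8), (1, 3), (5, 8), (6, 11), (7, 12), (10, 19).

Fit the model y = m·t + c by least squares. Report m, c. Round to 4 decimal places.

m = 1.8521, c = -0.2171

The normal equations are: 227·m + 25·c = 415;  25·m + 6·c = 45.
det = 227·6 − 25² = 737.
m = (415·6 − 25·45)/737 = 1365/737; c = (227·45 − 25·415)/737 = -160/737.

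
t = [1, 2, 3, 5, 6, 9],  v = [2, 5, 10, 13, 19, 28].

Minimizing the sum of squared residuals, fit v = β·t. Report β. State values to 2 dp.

Compute the Gram sums: Σt·t = 156.
And Σt·v = 473.
MᵀM·[β]ᵀ = Mᵀv becomes [[156]]·[β]ᵀ = [473]ᵀ.
Hence β = 473 / 156 ≈ 3.03205.

β = 3.03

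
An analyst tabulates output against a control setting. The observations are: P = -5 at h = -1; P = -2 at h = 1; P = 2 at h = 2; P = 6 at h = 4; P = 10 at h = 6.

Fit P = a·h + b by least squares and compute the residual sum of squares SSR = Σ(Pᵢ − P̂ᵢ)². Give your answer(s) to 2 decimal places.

SSR = 1.88

With design matrix M, MᵀM = [[58, 12]; [12, 5]] and MᵀP = [91, 11]ᵀ.
Eliminating b: 5·(row 1) − 12·(row 2) gives 146·a = 5·91 − 12·11 = 323, so a = 323/146.
Then b = (11 − 12·(323/146))/5 = -227/73.
Residuals: 47/146, -161/146, 50/73, 19/73, -12/73; SSR = 275/146.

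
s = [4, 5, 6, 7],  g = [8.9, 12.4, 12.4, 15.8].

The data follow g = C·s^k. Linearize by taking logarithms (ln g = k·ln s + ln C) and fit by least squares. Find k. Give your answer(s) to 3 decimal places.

With ln gᵢ as the transformed response and ln sᵢ as the regressor:
AᵀA = [[11.5091, 6.7334]; [6.7334, 4]], rhs = [16.9644, 9.9815]ᵀ  (here Σln s = 6.7334, Σ(ln s)² = 11.5091, Σln g = 9.9815, Σln s·ln g = 16.9644).
Solving (det = 0.6976): k = 0.92972, ln C = 0.93032.

k = 0.930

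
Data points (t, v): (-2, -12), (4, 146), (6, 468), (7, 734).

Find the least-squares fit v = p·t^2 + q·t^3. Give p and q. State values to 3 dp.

p = 1.181, q = 1.971

With design matrix M, MᵀM = [[3969, 25575]; [25575, 168465]] and Mᵀv = [55102, 362290]ᵀ.
Δ = 3969·168465 − 25575² = 14556960.
p = (55102·168465 − 25575·362290)/14556960 = 3256/2757; q = (3969·362290 − 25575·55102)/14556960 = 59782/30327.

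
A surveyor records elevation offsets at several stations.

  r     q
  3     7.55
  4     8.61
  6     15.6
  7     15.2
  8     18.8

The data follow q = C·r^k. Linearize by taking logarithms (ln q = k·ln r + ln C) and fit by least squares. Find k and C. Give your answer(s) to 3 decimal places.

With ln qᵢ as the transformed response and ln rᵢ as the regressor:
XᵀX = [[14.4498, 8.3020]; [8.3020, 5]], rhs = [21.5241, 12.5769]ᵀ  (here Σln r = 8.3020, Σ(ln r)² = 14.4498, Σln q = 12.5769, Σln r·ln q = 21.5241).
Δ = 14.4498·5 − (8.3020)² = 3.3255; k = (21.5241·5 − 8.3020·12.5769)/3.3255 = 0.96434, ln C = (14.4498·12.5769 − 8.3020·21.5241)/3.3255 = 0.91418, so C = exp(0.91418) = 2.49473.

k = 0.964, C = 2.495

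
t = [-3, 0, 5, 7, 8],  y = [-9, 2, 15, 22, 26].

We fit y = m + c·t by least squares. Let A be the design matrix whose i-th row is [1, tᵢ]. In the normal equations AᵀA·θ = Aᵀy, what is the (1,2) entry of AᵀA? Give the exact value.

Row 1 ↔ basis 1, column 2 ↔ basis t, so (AᵀA)_{1,2} = Σᵢ t = (1)·(-3) + (1)·(0) + (1)·(5) + (1)·(7) + (1)·(8) = 17.

17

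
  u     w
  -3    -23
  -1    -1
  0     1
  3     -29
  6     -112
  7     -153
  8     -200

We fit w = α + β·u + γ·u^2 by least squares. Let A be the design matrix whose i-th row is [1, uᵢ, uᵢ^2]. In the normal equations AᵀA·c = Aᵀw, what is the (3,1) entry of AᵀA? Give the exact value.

Row 3 ↔ basis u^2, column 1 ↔ basis 1, so (AᵀA)_{3,1} = Σᵢ u^2 = (9)·(1) + (1)·(1) + (0)·(1) + (9)·(1) + (36)·(1) + (49)·(1) + (64)·(1) = 168.

168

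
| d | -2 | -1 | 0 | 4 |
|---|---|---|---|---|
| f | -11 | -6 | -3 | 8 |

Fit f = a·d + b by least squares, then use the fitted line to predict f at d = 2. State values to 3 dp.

f̂ = 2.313

From the data, Σd·d = 21, Σd = 1, Σ1 = 4.
For Mᵀf: Σd·f = 60, Σf = -12.
Determinant 21·4 − 1² = 83.
a = (60·4 − 1·(-12))/83 = 252/83; b = (21·(-12) − 1·60)/83 = -312/83.
At d = 2: f̂ = (252/83)·(2) + (-312/83)·(1) = 192/83.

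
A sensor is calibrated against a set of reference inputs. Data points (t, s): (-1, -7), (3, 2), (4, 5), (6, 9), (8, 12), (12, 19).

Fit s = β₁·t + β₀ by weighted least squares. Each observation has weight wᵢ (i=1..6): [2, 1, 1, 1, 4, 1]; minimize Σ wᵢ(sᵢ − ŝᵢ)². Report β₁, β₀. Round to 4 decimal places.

β₁ = 2.0343, β₀ = -4.2885

Forming XᵀWX = [[463, 55]; [55, 10]] and XᵀWs = [706, 69]ᵀ gives XᵀWX·[β₁, β₀]ᵀ = XᵀWs.
Δ = 463·10 − 55² = 1605.
β₁ = (706·10 − 55·69)/1605 = 653/321; β₀ = (463·69 − 55·706)/1605 = -6883/1605.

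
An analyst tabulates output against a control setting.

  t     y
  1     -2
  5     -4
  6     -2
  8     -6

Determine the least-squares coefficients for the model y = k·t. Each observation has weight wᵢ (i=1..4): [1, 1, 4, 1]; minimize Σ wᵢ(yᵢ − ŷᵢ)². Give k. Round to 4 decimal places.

k = -0.5043

Setting ∂/∂k … = 0 gives: 234·k = -118.
Hence k = -118 / 234 ≈ -0.504274.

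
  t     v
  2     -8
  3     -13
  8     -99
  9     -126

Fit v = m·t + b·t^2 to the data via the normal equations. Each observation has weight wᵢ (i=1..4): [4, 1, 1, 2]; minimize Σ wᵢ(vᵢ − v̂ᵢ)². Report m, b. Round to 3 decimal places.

Compute the Gram sums: Σwᵢ·t·t = 251, Σwᵢ·t·t^2 = 2029, Σwᵢ·t^2·t^2 = 17363.
And Σwᵢ·t·v = -3163, Σwᵢ·t^2·v = -26993.
MᵀWM·[m, b]ᵀ = MᵀWv becomes [[251, 2029]; [2029, 17363]]·[m, b]ᵀ = [-3163, -26993]ᵀ.
Determinant 251·17363 − 2029² = 241272.
m = ((-3163)·17363 − 2029·(-26993))/241272 = -4177/6702; b = (251·(-26993) − 2029·(-3163))/241272 = -9931/6702.

m = -0.623, b = -1.482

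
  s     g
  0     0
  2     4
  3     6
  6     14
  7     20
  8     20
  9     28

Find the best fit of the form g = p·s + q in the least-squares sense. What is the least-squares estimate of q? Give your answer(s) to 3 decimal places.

q = -1.710

Compute the Gram sums: Σs·s = 243, Σs = 35, Σ1 = 7.
For Xᵀg: Σs·g = 662, Σg = 92.
XᵀX·[p, q]ᵀ = Xᵀg becomes [[243, 35]; [35, 7]]·[p, q]ᵀ = [662, 92]ᵀ.
Determinant 243·7 − 35² = 476.
p = (662·7 − 35·92)/476 = 101/34; q = (243·92 − 35·662)/476 = -407/238.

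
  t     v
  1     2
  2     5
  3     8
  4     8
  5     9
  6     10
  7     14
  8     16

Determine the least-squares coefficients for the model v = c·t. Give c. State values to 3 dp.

c = 1.956

The normal equations are: 204·c = 399.
Hence c = 399 / 204 ≈ 1.95588.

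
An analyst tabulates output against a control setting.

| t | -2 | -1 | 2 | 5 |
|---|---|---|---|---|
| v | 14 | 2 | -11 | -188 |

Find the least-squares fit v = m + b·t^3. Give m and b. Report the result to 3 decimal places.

Sums needed: Σ1 = 4, Σt^3 = 124, Σt^3·t^3 = 15754.
And Σv = -183, Σt^3·v = -23702.
MᵀM·[m, b]ᵀ = Mᵀv becomes [[4, 124]; [124, 15754]]·[m, b]ᵀ = [-183, -23702]ᵀ.
Eliminating b: 15754·(row 1) − 124·(row 2) gives 47640·m = 15754·(-183) − 124·(-23702) = 56066, so m = 28033/23820.
Then b = ((-23702) − 124·(28033/23820))/15754 = -18029/11910.

m = 1.177, b = -1.514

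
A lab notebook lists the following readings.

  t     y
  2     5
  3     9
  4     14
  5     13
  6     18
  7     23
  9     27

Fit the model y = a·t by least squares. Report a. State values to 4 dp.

a = 3.0455

AᵀA·[a]ᵀ = Aᵀy reads: 220·a = 670.
Hence a = 670 / 220 ≈ 3.04545.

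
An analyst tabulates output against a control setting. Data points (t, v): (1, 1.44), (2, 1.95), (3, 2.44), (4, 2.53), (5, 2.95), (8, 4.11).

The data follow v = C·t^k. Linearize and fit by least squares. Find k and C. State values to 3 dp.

Linearized form: ln v = k·ln t + ln C. From the 6 transformed points,
Σln t = 6.8669, Σ(ln t)² = 10.5236, Σln v = 5.3479, Σln t·ln v = 7.4099.
Normal system: [[10.5236, 6.8669]; [6.8669, 6]]·[k, ln C]ᵀ = [7.4099, 5.3479]ᵀ.
Solving (det = 15.9867): k = 0.48387, ln C = 0.33754, so C = exp(0.33754) = 1.40149.

k = 0.484, C = 1.401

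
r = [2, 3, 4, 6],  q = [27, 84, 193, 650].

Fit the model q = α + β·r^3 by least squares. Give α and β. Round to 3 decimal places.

α = 2.567, β = 2.996

Normal-equation sums: Σ1 = 4, Σr^3 = 315, Σr^3·r^3 = 51545.
And Σq = 954, Σr^3·q = 155236.
Δ = 4·51545 − 315² = 106955.
α = (954·51545 − 315·155236)/106955 = 54918/21391; β = (4·155236 − 315·954)/106955 = 320434/106955.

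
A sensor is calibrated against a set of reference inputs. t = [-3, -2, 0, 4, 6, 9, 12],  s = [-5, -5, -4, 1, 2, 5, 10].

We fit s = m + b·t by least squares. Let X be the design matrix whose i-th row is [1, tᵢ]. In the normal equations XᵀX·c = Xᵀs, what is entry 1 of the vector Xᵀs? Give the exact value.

Entry 1 ↔ basis 1, so (Xᵀs)_{1} = Σᵢ sᵢ = (1)·(-5) + (1)·(-5) + (1)·(-4) + (1)·(1) + (1)·(2) + (1)·(5) + (1)·(10) = 4.

4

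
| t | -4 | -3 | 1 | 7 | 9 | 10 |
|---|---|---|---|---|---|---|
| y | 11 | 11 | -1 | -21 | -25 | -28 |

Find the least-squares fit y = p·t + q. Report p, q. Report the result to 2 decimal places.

p = -2.92, q = 0.91

Forming XᵀX = [[256, 20]; [20, 6]] and Xᵀy = [-730, -53]ᵀ gives XᵀX·[p, q]ᵀ = Xᵀy.
Determinant 256·6 − 20² = 1136.
p = ((-730)·6 − 20·(-53))/1136 = -415/142; q = (256·(-53) − 20·(-730))/1136 = 129/142.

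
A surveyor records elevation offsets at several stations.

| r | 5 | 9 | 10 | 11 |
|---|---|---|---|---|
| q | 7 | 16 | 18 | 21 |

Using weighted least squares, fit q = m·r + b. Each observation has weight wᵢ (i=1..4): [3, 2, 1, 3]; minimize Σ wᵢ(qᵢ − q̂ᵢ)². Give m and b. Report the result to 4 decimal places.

m = 2.3092, b = -4.6107

Normal-equation sums: Σwᵢ·r·r = 700, Σwᵢ·r = 76, Σwᵢ·1 = 9.
Right-hand side: Σwᵢ·r·q = 1266, Σwᵢ·q = 134.
MᵀWM·[m, b]ᵀ = MᵀWq becomes [[700, 76]; [76, 9]]·[m, b]ᵀ = [1266, 134]ᵀ.
Determinant 700·9 − 76² = 524.
m = (1266·9 − 76·134)/524 = 605/262; b = (700·134 − 76·1266)/524 = -604/131.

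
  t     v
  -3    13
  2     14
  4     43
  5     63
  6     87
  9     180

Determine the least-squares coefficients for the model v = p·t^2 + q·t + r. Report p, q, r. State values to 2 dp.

p = 1.93, q = 2.37, r = 2.48

Entries of AᵀA: Σt^2·t^2 = 8835, Σt^2·t = 1115, Σt^2 = 171, Σt·t = 171, Σt = 23, Σ1 = 6.
Right-hand side: Σt^2·v = 20148, Σt·v = 2618, Σv = 400.
Row-reducing yields p = 678665/351012, q = 277201/117004, r = 217759/87753.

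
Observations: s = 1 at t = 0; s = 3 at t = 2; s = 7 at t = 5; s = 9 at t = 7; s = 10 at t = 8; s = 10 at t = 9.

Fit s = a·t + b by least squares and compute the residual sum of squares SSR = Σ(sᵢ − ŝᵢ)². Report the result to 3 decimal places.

SSR = 1.178

Normal-equation sums: Σt·t = 223, Σt = 31, Σ1 = 6.
And Σt·s = 274, Σs = 40.
MᵀM·[a, b]ᵀ = Mᵀs becomes [[223, 31]; [31, 6]]·[a, b]ᵀ = [274, 40]ᵀ.
Eliminating b: 6·(row 1) − 31·(row 2) gives 377·a = 6·274 − 31·40 = 404, so a = 404/377.
Then b = (40 − 31·(404/377))/6 = 426/377.
Residuals: -49/377, -103/377, 193/377, 139/377, 112/377, -292/377; SSR = 444/377.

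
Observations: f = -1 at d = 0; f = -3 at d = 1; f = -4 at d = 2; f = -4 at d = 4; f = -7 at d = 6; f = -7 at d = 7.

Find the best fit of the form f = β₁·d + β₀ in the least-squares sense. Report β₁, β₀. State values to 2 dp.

Compute the Gram sums: Σd·d = 106, Σd = 20, Σ1 = 6.
Moment sums: Σd·f = -118, Σf = -26.
Determinant 106·6 − 20² = 236.
β₁ = ((-118)·6 − 20·(-26))/236 = -47/59; β₀ = (106·(-26) − 20·(-118))/236 = -99/59.

β₁ = -0.80, β₀ = -1.68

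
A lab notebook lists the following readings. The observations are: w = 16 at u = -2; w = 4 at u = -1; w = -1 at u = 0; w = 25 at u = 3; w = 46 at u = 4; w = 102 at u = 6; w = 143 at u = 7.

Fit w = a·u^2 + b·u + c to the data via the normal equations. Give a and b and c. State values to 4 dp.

Compute the Gram sums: Σu^2·u^2 = 4051, Σu^2·u = 641, Σu^2 = 115, Σu·u = 115, Σu = 17, Σ1 = 7.
For Aᵀw: Σu^2·w = 11708, Σu·w = 1836, Σw = 335.
Row-reducing yields a = 3647/1188, b = -709/594, c = 383/1188.

a = 3.0699, b = -1.1936, c = 0.3224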